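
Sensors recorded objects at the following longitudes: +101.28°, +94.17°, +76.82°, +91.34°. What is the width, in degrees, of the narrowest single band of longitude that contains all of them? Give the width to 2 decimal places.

Sort the longitudes: +76.82°, +91.34°, +94.17°, +101.28°.
Eastward gaps between consecutive values (wrapping around): 14.52°, 2.83°, 7.11°, 335.54°.
Largest gap = 335.54° ⇒ minimal covering band is its complement: 360° − 335.54° = 24.46°.
Band runs from +76.82° eastward to +101.28°.

24.46°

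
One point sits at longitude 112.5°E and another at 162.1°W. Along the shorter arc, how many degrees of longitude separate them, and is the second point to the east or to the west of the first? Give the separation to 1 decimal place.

85.4° east

Raw difference: -162.1 − 112.5 = -274.6°.
Normalise into (−180°, 180°]: -274.6° + 360° = 85.4°.
Positive ⇒ the second point lies to the east; separation 85.4°.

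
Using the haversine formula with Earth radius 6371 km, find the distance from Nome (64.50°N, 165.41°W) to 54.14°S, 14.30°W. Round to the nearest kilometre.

Δλ = -14.30 − -165.41 = 151.11°.
Δφ = -54.14 − 64.50 = -118.64°.
a = sin²(Δφ/2) + cos φ₁ · cos φ₂ · sin²(Δλ/2) = 0.976156.
c = 2·atan2(√a, √(1−a)) = 2.83152 rad → d = 6371·c ≈ 18039.61 km.

18040 km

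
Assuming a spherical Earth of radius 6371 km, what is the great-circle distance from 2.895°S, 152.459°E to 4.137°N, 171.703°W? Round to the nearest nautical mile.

Δλ = -171.703 − 152.459 = -324.162°; wrapped into (−180°, 180°]: 35.838°.
Δφ = 4.137 − -2.895 = 7.032°.
a = sin²(Δφ/2) + cos φ₁ · cos φ₂ · sin²(Δλ/2) = 0.098056.
c = 2·atan2(√a, √(1−a)) = 0.63699 rad → d = 6371·c ≈ 4058.28 km ≈ 2191.30 nmi.

2191 nmi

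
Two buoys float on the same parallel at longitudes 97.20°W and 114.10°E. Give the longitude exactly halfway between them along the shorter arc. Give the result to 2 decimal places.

171.55°W

Signed shortest Δλ from -97.20° to +114.10° is -148.70°.
Midpoint longitude = -97.20° + (-148.70°)/2 = -97.20° − 74.35° = -171.55°.
(The naïve average (-97.20 + +114.10)/2 = 8.45° is on the wrong side of the globe.)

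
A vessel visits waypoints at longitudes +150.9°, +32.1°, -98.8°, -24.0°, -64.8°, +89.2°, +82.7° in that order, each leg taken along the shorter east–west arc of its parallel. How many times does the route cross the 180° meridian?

Leg 1: +150.9° → +32.1°, shortest Δλ = -118.8° (west) — does not cross 180°.
Leg 2: +32.1° → -98.8°, shortest Δλ = -130.9° (west) — does not cross 180°.
Leg 3: -98.8° → -24.0°, shortest Δλ = 74.8° (east) — does not cross 180°.
Leg 4: -24.0° → -64.8°, shortest Δλ = -40.8° (west) — does not cross 180°.
Leg 5: -64.8° → +89.2°, shortest Δλ = 154.0° (east) — does not cross 180°.
Leg 6: +89.2° → +82.7°, shortest Δλ = -6.5° (west) — does not cross 180°.
Total crossings: 0.

0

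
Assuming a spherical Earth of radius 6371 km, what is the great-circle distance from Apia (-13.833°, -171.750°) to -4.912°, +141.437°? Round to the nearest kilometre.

Δλ = 141.437 − -171.750 = 313.187°; wrapped into (−180°, 180°]: -46.813°.
Δφ = -4.912 − -13.833 = 8.921°.
a = sin²(Δφ/2) + cos φ₁ · cos φ₂ · sin²(Δλ/2) = 0.158718.
c = 2·atan2(√a, √(1−a)) = 0.81953 rad → d = 6371·c ≈ 5221.23 km.

5221 km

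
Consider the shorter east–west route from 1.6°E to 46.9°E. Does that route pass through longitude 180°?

No

Signed shortest Δλ = ((46.9 − 1.6 + 180) mod 360) − 180 = 45.3°.
Going east by 45.3° from +1.6° reaches +46.9° without touching 180°.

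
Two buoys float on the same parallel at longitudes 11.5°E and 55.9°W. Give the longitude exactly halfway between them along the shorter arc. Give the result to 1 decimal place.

Signed shortest Δλ from +11.5° to -55.9° is -67.4°.
Midpoint longitude = +11.5° + (-67.4°)/2 = +11.5° − 33.7° = -22.2°.

22.2°W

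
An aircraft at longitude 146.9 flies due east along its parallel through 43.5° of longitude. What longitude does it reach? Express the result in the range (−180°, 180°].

-169.6°

Start at +146.9°; shift +43.5° → +190.4°.
+190.4° lies outside (−180°, 180°]; subtract 360° → -169.6°.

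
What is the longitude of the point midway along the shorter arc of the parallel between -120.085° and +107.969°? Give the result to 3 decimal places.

+173.942°

Signed shortest Δλ from -120.085° to +107.969° is -131.946°.
Midpoint longitude = -120.085° + (-131.946°)/2 = -120.085° − 65.973° = -186.058°.
Normalise into (−180°, 180°]: +173.942°.
(The naïve average (-120.085 + +107.969)/2 = -6.058° is on the wrong side of the globe.)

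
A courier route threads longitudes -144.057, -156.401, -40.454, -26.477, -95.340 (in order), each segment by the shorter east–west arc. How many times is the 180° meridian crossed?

0

Leg 1: -144.057° → -156.401°, shortest Δλ = -12.344° (west) — does not cross 180°.
Leg 2: -156.401° → -40.454°, shortest Δλ = 115.947° (east) — does not cross 180°.
Leg 3: -40.454° → -26.477°, shortest Δλ = 13.977° (east) — does not cross 180°.
Leg 4: -26.477° → -95.340°, shortest Δλ = -68.863° (west) — does not cross 180°.
Total crossings: 0.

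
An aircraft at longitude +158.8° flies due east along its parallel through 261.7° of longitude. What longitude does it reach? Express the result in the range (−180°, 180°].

Start at +158.8°; shift +261.7° → +420.5°.
+420.5° lies outside (−180°, 180°]; subtract 360° → +60.5°.

+60.5°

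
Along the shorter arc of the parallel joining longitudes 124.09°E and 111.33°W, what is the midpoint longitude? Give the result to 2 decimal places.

Signed shortest Δλ from +124.09° to -111.33° is +124.58°.
Midpoint longitude = +124.09° + (+124.58°)/2 = +124.09° + 62.29° = +186.38°.
Normalise into (−180°, 180°]: -173.62°.
(The naïve average (+124.09 + -111.33)/2 = 6.38° is on the wrong side of the globe.)

173.62°W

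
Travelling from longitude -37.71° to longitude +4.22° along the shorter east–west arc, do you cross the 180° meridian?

Signed shortest Δλ = ((4.22 − -37.71 + 180) mod 360) − 180 = 41.93°.
Going east by 41.93° from -37.71° reaches +4.22° without touching 180°.

No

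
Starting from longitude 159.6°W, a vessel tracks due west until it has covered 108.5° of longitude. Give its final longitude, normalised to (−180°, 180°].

91.9°E

Start at -159.6°; shift −108.5° → -268.1°.
-268.1° lies outside (−180°, 180°]; add 360° → +91.9°.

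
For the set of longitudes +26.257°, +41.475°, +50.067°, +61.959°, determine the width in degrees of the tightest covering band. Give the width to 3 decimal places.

35.702°

Sort the longitudes: +26.257°, +41.475°, +50.067°, +61.959°.
Eastward gaps between consecutive values (wrapping around): 15.218°, 8.592°, 11.892°, 324.298°.
Largest gap = 324.298° ⇒ minimal covering band is its complement: 360° − 324.298° = 35.702°.
Band runs from +26.257° eastward to +61.959°.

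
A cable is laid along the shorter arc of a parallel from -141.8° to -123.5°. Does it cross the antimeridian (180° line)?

No

Signed shortest Δλ = ((-123.5 − -141.8 + 180) mod 360) − 180 = 18.3°.
Going east by 18.3° from -141.8° reaches -123.5° without touching 180°.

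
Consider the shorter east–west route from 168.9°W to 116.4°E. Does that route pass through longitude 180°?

Yes

Naïve |116.4 − -168.9| = 285.3° > 180°, so the shorter arc goes the other way round — across 180°.
Signed shortest Δλ = ((116.4 − -168.9 + 180) mod 360) − 180 = -74.7°.
Going west by 74.7° from -168.9° passes through 180° before reaching +116.4°.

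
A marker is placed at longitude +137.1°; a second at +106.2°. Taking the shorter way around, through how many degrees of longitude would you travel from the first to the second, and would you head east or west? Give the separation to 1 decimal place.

30.9° west

Raw difference: 106.2 − 137.1 = -30.9°.
Normalise into (−180°, 180°]: -30.9° stays -30.9°.
Negative ⇒ the second point lies to the west; separation 30.9°.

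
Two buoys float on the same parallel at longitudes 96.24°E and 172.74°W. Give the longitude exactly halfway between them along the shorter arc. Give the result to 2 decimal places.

141.75°E

Signed shortest Δλ from +96.24° to -172.74° is +91.02°.
Midpoint longitude = +96.24° + (+91.02°)/2 = +96.24° + 45.51° = +141.75°.
(The naïve average (+96.24 + -172.74)/2 = -38.25° is on the wrong side of the globe.)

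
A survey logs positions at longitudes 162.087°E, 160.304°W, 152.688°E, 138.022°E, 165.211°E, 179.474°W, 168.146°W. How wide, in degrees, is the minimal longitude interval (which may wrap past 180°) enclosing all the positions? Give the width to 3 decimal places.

61.674°

Sort the longitudes: -179.474°, -168.146°, -160.304°, +138.022°, +152.688°, +162.087°, +165.211°.
Eastward gaps between consecutive values (wrapping around): 11.328°, 7.842°, 298.326°, 14.666°, 9.399°, 3.124°, 15.315°.
Largest gap = 298.326° ⇒ minimal covering band is its complement: 360° − 298.326° = 61.674°.
Band runs from +138.022° eastward to -160.304°, crossing the antimeridian.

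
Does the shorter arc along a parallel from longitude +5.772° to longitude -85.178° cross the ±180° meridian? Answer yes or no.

Signed shortest Δλ = ((-85.178 − 5.772 + 180) mod 360) − 180 = -90.95°.
Going west by 90.95° from +5.772° reaches -85.178° without touching 180°.

No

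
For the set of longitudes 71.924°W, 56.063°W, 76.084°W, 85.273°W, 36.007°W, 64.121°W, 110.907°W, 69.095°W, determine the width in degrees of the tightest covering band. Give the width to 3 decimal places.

Sort the longitudes: -110.907°, -85.273°, -76.084°, -71.924°, -69.095°, -64.121°, -56.063°, -36.007°.
Eastward gaps between consecutive values (wrapping around): 25.634°, 9.189°, 4.160°, 2.829°, 4.974°, 8.058°, 20.056°, 285.100°.
Largest gap = 285.100° ⇒ minimal covering band is its complement: 360° − 285.100° = 74.900°.
Band runs from -110.907° eastward to -36.007°.

74.900°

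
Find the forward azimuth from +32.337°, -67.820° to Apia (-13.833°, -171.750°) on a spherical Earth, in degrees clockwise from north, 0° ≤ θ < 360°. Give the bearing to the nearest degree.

Δλ = -171.750 − -67.820 = -103.930°.
θ = atan2( sin Δλ · cos φ₂ , cos φ₁ · sin φ₂ − sin φ₁ · cos φ₂ · cos Δλ )
  = atan2(-0.94244, -0.07698) = -94.670° → normalised to [0°, 360°): 265.330°.

265°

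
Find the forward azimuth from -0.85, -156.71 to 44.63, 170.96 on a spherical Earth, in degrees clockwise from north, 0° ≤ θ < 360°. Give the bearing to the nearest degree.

332°

Δλ = 170.96 − -156.71 = 327.67°; wrapped into (−180°, 180°]: -32.33°.
θ = atan2( sin Δλ · cos φ₂ , cos φ₁ · sin φ₂ − sin φ₁ · cos φ₂ · cos Δλ )
  = atan2(-0.38059, 0.71137) = -28.147° → normalised to [0°, 360°): 331.853°.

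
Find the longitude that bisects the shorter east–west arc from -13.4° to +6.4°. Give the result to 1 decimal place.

-3.5°

Signed shortest Δλ from -13.4° to +6.4° is +19.8°.
Midpoint longitude = -13.4° + (+19.8°)/2 = -13.4° + 9.9° = -3.5°.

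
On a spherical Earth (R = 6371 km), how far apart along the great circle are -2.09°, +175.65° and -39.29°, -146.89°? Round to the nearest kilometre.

Δλ = -146.89 − 175.65 = -322.54°; wrapped into (−180°, 180°]: 37.46°.
Δφ = -39.29 − -2.09 = -37.20°.
a = sin²(Δφ/2) + cos φ₁ · cos φ₂ · sin²(Δλ/2) = 0.181485.
c = 2·atan2(√a, √(1−a)) = 0.88016 rad → d = 6371·c ≈ 5607.48 km.

5607 km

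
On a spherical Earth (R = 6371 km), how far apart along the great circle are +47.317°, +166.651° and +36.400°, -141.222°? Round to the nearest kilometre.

4396 km

Δλ = -141.222 − 166.651 = -307.873°; wrapped into (−180°, 180°]: 52.127°.
Δφ = 36.400 − 47.317 = -10.917°.
a = sin²(Δφ/2) + cos φ₁ · cos φ₂ · sin²(Δλ/2) = 0.114387.
c = 2·atan2(√a, √(1−a)) = 0.69003 rad → d = 6371·c ≈ 4396.19 km.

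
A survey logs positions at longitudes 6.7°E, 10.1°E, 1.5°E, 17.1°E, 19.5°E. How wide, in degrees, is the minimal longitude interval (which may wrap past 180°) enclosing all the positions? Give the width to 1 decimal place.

18.0°

Sort the longitudes: +1.5°, +6.7°, +10.1°, +17.1°, +19.5°.
Eastward gaps between consecutive values (wrapping around): 5.2°, 3.4°, 7.0°, 2.4°, 342.0°.
Largest gap = 342.0° ⇒ minimal covering band is its complement: 360° − 342.0° = 18.0°.
Band runs from +1.5° eastward to +19.5°.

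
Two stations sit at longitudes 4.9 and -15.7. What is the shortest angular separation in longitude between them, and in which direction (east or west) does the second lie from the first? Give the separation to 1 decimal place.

20.6° west

Raw difference: -15.7 − 4.9 = -20.6°.
Normalise into (−180°, 180°]: -20.6° stays -20.6°.
Negative ⇒ the second point lies to the west; separation 20.6°.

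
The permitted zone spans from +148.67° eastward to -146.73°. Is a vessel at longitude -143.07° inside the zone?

No

Band width going east from +148.67° to -146.73°: ((-146.73 − 148.67) mod 360) = 64.60°.
Offset of -143.07° east of the west edge: ((-143.07 − 148.67) mod 360) = 68.26°.
68.26° > 64.60° ⇒ outside.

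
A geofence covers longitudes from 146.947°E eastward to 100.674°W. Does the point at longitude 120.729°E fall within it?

Band width going east from +146.947° to -100.674°: ((-100.674 − 146.947) mod 360) = 112.379°.
Offset of +120.729° east of the west edge: ((120.729 − 146.947) mod 360) = 333.782°.
333.782° > 112.379° ⇒ outside.

No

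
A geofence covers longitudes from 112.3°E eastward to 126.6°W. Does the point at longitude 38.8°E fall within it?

No

Band width going east from +112.3° to -126.6°: ((-126.6 − 112.3) mod 360) = 121.1°.
Offset of +38.8° east of the west edge: ((38.8 − 112.3) mod 360) = 286.5°.
286.5° > 121.1° ⇒ outside.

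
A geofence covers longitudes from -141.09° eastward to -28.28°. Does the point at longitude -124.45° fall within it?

Yes

Band width going east from -141.09° to -28.28°: ((-28.28 − -141.09) mod 360) = 112.81°.
Offset of -124.45° east of the west edge: ((-124.45 − -141.09) mod 360) = 16.64°.
16.64° ≤ 112.81° ⇒ inside.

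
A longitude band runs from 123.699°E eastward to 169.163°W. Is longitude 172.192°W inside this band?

Band width going east from +123.699° to -169.163°: ((-169.163 − 123.699) mod 360) = 67.138°.
Offset of -172.192° east of the west edge: ((-172.192 − 123.699) mod 360) = 64.109°.
64.109° ≤ 67.138° ⇒ inside.

Yes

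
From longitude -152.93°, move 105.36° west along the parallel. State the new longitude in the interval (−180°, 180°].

+101.71°

Start at -152.93°; shift −105.36° → -258.29°.
-258.29° lies outside (−180°, 180°]; add 360° → +101.71°.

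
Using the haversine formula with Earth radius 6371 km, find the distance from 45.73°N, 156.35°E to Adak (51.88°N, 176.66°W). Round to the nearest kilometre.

Δλ = -176.66 − 156.35 = -333.01°; wrapped into (−180°, 180°]: 26.99°.
Δφ = 51.88 − 45.73 = 6.15°.
a = sin²(Δφ/2) + cos φ₁ · cos φ₂ · sin²(Δλ/2) = 0.026344.
c = 2·atan2(√a, √(1−a)) = 0.32606 rad → d = 6371·c ≈ 2077.31 km.

2077 km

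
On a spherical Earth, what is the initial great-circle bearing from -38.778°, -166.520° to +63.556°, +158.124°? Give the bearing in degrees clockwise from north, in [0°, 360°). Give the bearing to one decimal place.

344.4°

Δλ = 158.124 − -166.520 = 324.644°; wrapped into (−180°, 180°]: -35.356°.
θ = atan2( sin Δλ · cos φ₂ , cos φ₁ · sin φ₂ − sin φ₁ · cos φ₂ · cos Δλ )
  = atan2(-0.25769, 0.92548) = -15.559° → normalised to [0°, 360°): 344.441°.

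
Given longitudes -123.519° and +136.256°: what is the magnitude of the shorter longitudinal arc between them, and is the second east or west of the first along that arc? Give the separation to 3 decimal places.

100.225° west

Raw difference: 136.256 − -123.519 = 259.775°.
Normalise into (−180°, 180°]: 259.775° − 360° = -100.225°.
Negative ⇒ the second point lies to the west; separation 100.225°.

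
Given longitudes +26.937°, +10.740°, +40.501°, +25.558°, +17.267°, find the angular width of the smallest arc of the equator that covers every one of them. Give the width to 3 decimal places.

29.761°

Sort the longitudes: +10.740°, +17.267°, +25.558°, +26.937°, +40.501°.
Eastward gaps between consecutive values (wrapping around): 6.527°, 8.291°, 1.379°, 13.564°, 330.239°.
Largest gap = 330.239° ⇒ minimal covering band is its complement: 360° − 330.239° = 29.761°.
Band runs from +10.740° eastward to +40.501°.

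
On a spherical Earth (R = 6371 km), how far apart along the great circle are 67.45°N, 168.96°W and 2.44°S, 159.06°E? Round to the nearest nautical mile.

Δλ = 159.06 − -168.96 = 328.02°; wrapped into (−180°, 180°]: -31.98°.
Δφ = -2.44 − 67.45 = -69.89°.
a = sin²(Δφ/2) + cos φ₁ · cos φ₂ · sin²(Δλ/2) = 0.357162.
c = 2·atan2(√a, √(1−a)) = 1.28109 rad → d = 6371·c ≈ 8161.79 km ≈ 4407.02 nmi.

4407 nmi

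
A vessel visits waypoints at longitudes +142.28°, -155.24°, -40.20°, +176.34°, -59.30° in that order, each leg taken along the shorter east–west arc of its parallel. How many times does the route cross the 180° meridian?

3

Leg 1: +142.28° → -155.24°, shortest Δλ = 62.48° (east) — crosses 180°.
Leg 2: -155.24° → -40.20°, shortest Δλ = 115.04° (east) — does not cross 180°.
Leg 3: -40.20° → +176.34°, shortest Δλ = -143.46° (west) — crosses 180°.
Leg 4: +176.34° → -59.30°, shortest Δλ = 124.36° (east) — crosses 180°.
Total crossings: 3.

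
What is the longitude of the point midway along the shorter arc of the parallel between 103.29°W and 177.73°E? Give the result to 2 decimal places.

Signed shortest Δλ from -103.29° to +177.73° is -78.98°.
Midpoint longitude = -103.29° + (-78.98°)/2 = -103.29° − 39.49° = -142.78°.
(The naïve average (-103.29 + +177.73)/2 = 37.22° is on the wrong side of the globe.)

142.78°W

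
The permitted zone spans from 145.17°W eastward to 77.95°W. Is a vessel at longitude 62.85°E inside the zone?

Band width going east from -145.17° to -77.95°: ((-77.95 − -145.17) mod 360) = 67.22°.
Offset of +62.85° east of the west edge: ((62.85 − -145.17) mod 360) = 208.02°.
208.02° > 67.22° ⇒ outside.

No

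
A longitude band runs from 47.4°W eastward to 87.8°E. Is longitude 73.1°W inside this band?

Band width going east from -47.4° to +87.8°: ((87.8 − -47.4) mod 360) = 135.2°.
Offset of -73.1° east of the west edge: ((-73.1 − -47.4) mod 360) = 334.3°.
334.3° > 135.2° ⇒ outside.

No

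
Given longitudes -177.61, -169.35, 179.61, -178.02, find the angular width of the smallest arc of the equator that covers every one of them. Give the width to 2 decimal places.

Sort the longitudes: -178.02°, -177.61°, -169.35°, +179.61°.
Eastward gaps between consecutive values (wrapping around): 0.41°, 8.26°, 348.96°, 2.37°.
Largest gap = 348.96° ⇒ minimal covering band is its complement: 360° − 348.96° = 11.04°.
Band runs from +179.61° eastward to -169.35°, crossing the antimeridian.

11.04°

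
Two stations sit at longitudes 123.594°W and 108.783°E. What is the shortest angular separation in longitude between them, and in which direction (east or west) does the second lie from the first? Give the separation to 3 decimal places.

127.623° west

Raw difference: 108.783 − -123.594 = 232.377°.
Normalise into (−180°, 180°]: 232.377° − 360° = -127.623°.
Negative ⇒ the second point lies to the west; separation 127.623°.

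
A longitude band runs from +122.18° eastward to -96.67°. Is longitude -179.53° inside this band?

Band width going east from +122.18° to -96.67°: ((-96.67 − 122.18) mod 360) = 141.15°.
Offset of -179.53° east of the west edge: ((-179.53 − 122.18) mod 360) = 58.29°.
58.29° ≤ 141.15° ⇒ inside.

Yes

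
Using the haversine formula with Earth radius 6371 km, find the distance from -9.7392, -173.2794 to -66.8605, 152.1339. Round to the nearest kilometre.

6858 km

Δλ = 152.1339 − -173.2794 = 325.4133°; wrapped into (−180°, 180°]: -34.5867°.
Δφ = -66.8605 − -9.7392 = -57.1213°.
a = sin²(Δφ/2) + cos φ₁ · cos φ₂ · sin²(Δλ/2) = 0.262794.
c = 2·atan2(√a, √(1−a)) = 1.07650 rad → d = 6371·c ≈ 6858.38 km.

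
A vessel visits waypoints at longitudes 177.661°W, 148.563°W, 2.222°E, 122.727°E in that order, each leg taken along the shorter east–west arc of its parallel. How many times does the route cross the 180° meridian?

0

Leg 1: -177.661° → -148.563°, shortest Δλ = 29.098° (east) — does not cross 180°.
Leg 2: -148.563° → +2.222°, shortest Δλ = 150.785° (east) — does not cross 180°.
Leg 3: +2.222° → +122.727°, shortest Δλ = 120.505° (east) — does not cross 180°.
Total crossings: 0.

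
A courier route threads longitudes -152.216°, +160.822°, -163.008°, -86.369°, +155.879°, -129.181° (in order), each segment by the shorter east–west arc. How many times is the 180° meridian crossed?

Leg 1: -152.216° → +160.822°, shortest Δλ = -46.962° (west) — crosses 180°.
Leg 2: +160.822° → -163.008°, shortest Δλ = 36.17° (east) — crosses 180°.
Leg 3: -163.008° → -86.369°, shortest Δλ = 76.639° (east) — does not cross 180°.
Leg 4: -86.369° → +155.879°, shortest Δλ = -117.752° (west) — crosses 180°.
Leg 5: +155.879° → -129.181°, shortest Δλ = 74.94° (east) — crosses 180°.
Total crossings: 4.

4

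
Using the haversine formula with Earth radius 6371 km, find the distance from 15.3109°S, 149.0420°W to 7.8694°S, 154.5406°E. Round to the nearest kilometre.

Δλ = 154.5406 − -149.0420 = 303.5826°; wrapped into (−180°, 180°]: -56.4174°.
Δφ = -7.8694 − -15.3109 = 7.4415°.
a = sin²(Δφ/2) + cos φ₁ · cos φ₂ · sin²(Δλ/2) = 0.217682.
c = 2·atan2(√a, √(1−a)) = 0.97080 rad → d = 6371·c ≈ 6185.00 km.

6185 km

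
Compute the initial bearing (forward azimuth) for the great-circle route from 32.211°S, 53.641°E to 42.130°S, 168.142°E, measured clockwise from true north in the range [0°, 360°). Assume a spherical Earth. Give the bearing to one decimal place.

Δλ = 168.142 − 53.641 = 114.501°.
θ = atan2( sin Δλ · cos φ₂ , cos φ₁ · sin φ₂ − sin φ₁ · cos φ₂ · cos Δλ )
  = atan2(0.67484, -0.73151) = 137.307° → normalised to [0°, 360°): 137.307°.

137.3°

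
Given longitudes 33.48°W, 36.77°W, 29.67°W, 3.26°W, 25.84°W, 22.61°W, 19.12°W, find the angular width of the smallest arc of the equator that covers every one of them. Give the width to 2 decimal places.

Sort the longitudes: -36.77°, -33.48°, -29.67°, -25.84°, -22.61°, -19.12°, -3.26°.
Eastward gaps between consecutive values (wrapping around): 3.29°, 3.81°, 3.83°, 3.23°, 3.49°, 15.86°, 326.49°.
Largest gap = 326.49° ⇒ minimal covering band is its complement: 360° − 326.49° = 33.51°.
Band runs from -36.77° eastward to -3.26°.

33.51°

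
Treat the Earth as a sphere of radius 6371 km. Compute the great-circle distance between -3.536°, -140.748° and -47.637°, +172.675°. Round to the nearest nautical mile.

Δλ = 172.675 − -140.748 = 313.423°; wrapped into (−180°, 180°]: -46.577°.
Δφ = -47.637 − -3.536 = -44.101°.
a = sin²(Δφ/2) + cos φ₁ · cos φ₂ · sin²(Δλ/2) = 0.246068.
c = 2·atan2(√a, √(1−a)) = 1.03809 rad → d = 6371·c ≈ 6613.70 km ≈ 3571.11 nmi.

3571 nmi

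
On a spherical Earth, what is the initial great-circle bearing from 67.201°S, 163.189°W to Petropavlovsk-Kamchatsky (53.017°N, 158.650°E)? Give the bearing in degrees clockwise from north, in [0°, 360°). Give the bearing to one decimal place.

333.5°

Δλ = 158.650 − -163.189 = 321.839°; wrapped into (−180°, 180°]: -38.161°.
θ = atan2( sin Δλ · cos φ₂ , cos φ₁ · sin φ₂ − sin φ₁ · cos φ₂ · cos Δλ )
  = atan2(-0.37170, 0.74559) = -26.498° → normalised to [0°, 360°): 333.502°.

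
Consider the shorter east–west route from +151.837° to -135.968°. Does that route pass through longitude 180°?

Naïve |-135.968 − 151.837| = 287.805° > 180°, so the shorter arc goes the other way round — across 180°.
Signed shortest Δλ = ((-135.968 − 151.837 + 180) mod 360) − 180 = 72.195°.
Going east by 72.195° from +151.837° passes through 180° before reaching -135.968°.

Yes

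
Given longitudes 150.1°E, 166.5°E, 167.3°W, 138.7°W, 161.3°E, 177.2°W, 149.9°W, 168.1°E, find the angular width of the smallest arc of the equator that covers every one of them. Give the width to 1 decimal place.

Sort the longitudes: -177.2°, -167.3°, -149.9°, -138.7°, +150.1°, +161.3°, +166.5°, +168.1°.
Eastward gaps between consecutive values (wrapping around): 9.9°, 17.4°, 11.2°, 288.8°, 11.2°, 5.2°, 1.6°, 14.7°.
Largest gap = 288.8° ⇒ minimal covering band is its complement: 360° − 288.8° = 71.2°.
Band runs from +150.1° eastward to -138.7°, crossing the antimeridian.

71.2°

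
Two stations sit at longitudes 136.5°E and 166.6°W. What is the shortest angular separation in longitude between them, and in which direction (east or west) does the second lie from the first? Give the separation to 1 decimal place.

56.9° east

Raw difference: -166.6 − 136.5 = -303.1°.
Normalise into (−180°, 180°]: -303.1° + 360° = 56.9°.
Positive ⇒ the second point lies to the east; separation 56.9°.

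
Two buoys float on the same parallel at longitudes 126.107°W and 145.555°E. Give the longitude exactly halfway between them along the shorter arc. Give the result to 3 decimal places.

Signed shortest Δλ from -126.107° to +145.555° is -88.338°.
Midpoint longitude = -126.107° + (-88.338°)/2 = -126.107° − 44.169° = -170.276°.
(The naïve average (-126.107 + +145.555)/2 = 9.724° is on the wrong side of the globe.)

170.276°W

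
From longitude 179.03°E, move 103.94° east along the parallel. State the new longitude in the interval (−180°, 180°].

Start at +179.03°; shift +103.94° → +282.97°.
+282.97° lies outside (−180°, 180°]; subtract 360° → -77.03°.

77.03°W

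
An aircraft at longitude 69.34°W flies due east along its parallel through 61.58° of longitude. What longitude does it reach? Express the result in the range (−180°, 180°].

Start at -69.34°; shift +61.58° → -7.76°.
-7.76° already lies in (−180°, 180°].

7.76°W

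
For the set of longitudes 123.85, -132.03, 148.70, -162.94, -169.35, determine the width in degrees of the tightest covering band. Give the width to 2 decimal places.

Sort the longitudes: -169.35°, -162.94°, -132.03°, +123.85°, +148.70°.
Eastward gaps between consecutive values (wrapping around): 6.41°, 30.91°, 255.88°, 24.85°, 41.95°.
Largest gap = 255.88° ⇒ minimal covering band is its complement: 360° − 255.88° = 104.12°.
Band runs from +123.85° eastward to -132.03°, crossing the antimeridian.

104.12°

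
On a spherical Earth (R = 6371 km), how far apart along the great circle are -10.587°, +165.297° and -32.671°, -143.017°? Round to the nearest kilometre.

5810 km

Δλ = -143.017 − 165.297 = -308.314°; wrapped into (−180°, 180°]: 51.686°.
Δφ = -32.671 − -10.587 = -22.084°.
a = sin²(Δφ/2) + cos φ₁ · cos φ₂ · sin²(Δλ/2) = 0.193912.
c = 2·atan2(√a, √(1−a)) = 0.91199 rad → d = 6371·c ≈ 5810.26 km.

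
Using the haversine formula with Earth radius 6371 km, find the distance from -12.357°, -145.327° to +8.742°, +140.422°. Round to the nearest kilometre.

Δλ = 140.422 − -145.327 = 285.749°; wrapped into (−180°, 180°]: -74.251°.
Δφ = 8.742 − -12.357 = 21.099°.
a = sin²(Δφ/2) + cos φ₁ · cos φ₂ · sin²(Δλ/2) = 0.385235.
c = 2·atan2(√a, √(1−a)) = 1.33920 rad → d = 6371·c ≈ 8532.05 km.

8532 km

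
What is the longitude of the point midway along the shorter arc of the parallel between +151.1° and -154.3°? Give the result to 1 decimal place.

+178.4°

Signed shortest Δλ from +151.1° to -154.3° is +54.6°.
Midpoint longitude = +151.1° + (+54.6°)/2 = +151.1° + 27.3° = +178.4°.
(The naïve average (+151.1 + -154.3)/2 = -1.6° is on the wrong side of the globe.)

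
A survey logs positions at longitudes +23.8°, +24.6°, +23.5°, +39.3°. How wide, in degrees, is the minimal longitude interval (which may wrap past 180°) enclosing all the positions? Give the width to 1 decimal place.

Sort the longitudes: +23.5°, +23.8°, +24.6°, +39.3°.
Eastward gaps between consecutive values (wrapping around): 0.3°, 0.8°, 14.7°, 344.2°.
Largest gap = 344.2° ⇒ minimal covering band is its complement: 360° − 344.2° = 15.8°.
Band runs from +23.5° eastward to +39.3°.

15.8°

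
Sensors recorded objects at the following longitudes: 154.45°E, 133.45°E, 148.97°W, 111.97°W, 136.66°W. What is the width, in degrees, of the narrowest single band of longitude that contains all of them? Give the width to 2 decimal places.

114.58°

Sort the longitudes: -148.97°, -136.66°, -111.97°, +133.45°, +154.45°.
Eastward gaps between consecutive values (wrapping around): 12.31°, 24.69°, 245.42°, 21.00°, 56.58°.
Largest gap = 245.42° ⇒ minimal covering band is its complement: 360° − 245.42° = 114.58°.
Band runs from +133.45° eastward to -111.97°, crossing the antimeridian.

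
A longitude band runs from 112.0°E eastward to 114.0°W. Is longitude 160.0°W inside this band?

Band width going east from +112.0° to -114.0°: ((-114.0 − 112.0) mod 360) = 134.0°.
Offset of -160.0° east of the west edge: ((-160.0 − 112.0) mod 360) = 88.0°.
88.0° ≤ 134.0° ⇒ inside.

Yes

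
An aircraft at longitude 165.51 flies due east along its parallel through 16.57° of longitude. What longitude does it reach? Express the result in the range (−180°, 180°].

-177.92°

Start at +165.51°; shift +16.57° → +182.08°.
+182.08° lies outside (−180°, 180°]; subtract 360° → -177.92°.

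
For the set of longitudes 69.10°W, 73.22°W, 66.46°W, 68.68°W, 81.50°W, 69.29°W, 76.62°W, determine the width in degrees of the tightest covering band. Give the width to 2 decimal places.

Sort the longitudes: -81.50°, -76.62°, -73.22°, -69.29°, -69.10°, -68.68°, -66.46°.
Eastward gaps between consecutive values (wrapping around): 4.88°, 3.40°, 3.93°, 0.19°, 0.42°, 2.22°, 344.96°.
Largest gap = 344.96° ⇒ minimal covering band is its complement: 360° − 344.96° = 15.04°.
Band runs from -81.50° eastward to -66.46°.

15.04°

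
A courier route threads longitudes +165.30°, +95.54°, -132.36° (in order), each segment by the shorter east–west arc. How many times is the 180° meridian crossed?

Leg 1: +165.30° → +95.54°, shortest Δλ = -69.76° (west) — does not cross 180°.
Leg 2: +95.54° → -132.36°, shortest Δλ = 132.1° (east) — crosses 180°.
Total crossings: 1.

1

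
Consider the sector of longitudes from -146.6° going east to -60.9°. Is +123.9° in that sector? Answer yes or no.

No

Band width going east from -146.6° to -60.9°: ((-60.9 − -146.6) mod 360) = 85.7°.
Offset of +123.9° east of the west edge: ((123.9 − -146.6) mod 360) = 270.5°.
270.5° > 85.7° ⇒ outside.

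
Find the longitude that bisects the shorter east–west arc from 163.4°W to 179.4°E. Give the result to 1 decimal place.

172.0°W

Signed shortest Δλ from -163.4° to +179.4° is -17.2°.
Midpoint longitude = -163.4° + (-17.2°)/2 = -163.4° − 8.6° = -172.0°.
(The naïve average (-163.4 + +179.4)/2 = 8.0° is on the wrong side of the globe.)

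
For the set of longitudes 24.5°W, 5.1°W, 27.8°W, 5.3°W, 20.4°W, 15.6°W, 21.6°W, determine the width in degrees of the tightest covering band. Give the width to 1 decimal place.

Sort the longitudes: -27.8°, -24.5°, -21.6°, -20.4°, -15.6°, -5.3°, -5.1°.
Eastward gaps between consecutive values (wrapping around): 3.3°, 2.9°, 1.2°, 4.8°, 10.3°, 0.2°, 337.3°.
Largest gap = 337.3° ⇒ minimal covering band is its complement: 360° − 337.3° = 22.7°.
Band runs from -27.8° eastward to -5.1°.

22.7°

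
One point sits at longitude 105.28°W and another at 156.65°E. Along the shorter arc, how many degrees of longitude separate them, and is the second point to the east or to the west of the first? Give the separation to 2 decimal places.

Raw difference: 156.65 − -105.28 = 261.93°.
Normalise into (−180°, 180°]: 261.93° − 360° = -98.07°.
Negative ⇒ the second point lies to the west; separation 98.07°.

98.07° west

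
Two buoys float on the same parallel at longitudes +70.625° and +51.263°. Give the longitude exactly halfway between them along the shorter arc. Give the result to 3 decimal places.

Signed shortest Δλ from +70.625° to +51.263° is -19.362°.
Midpoint longitude = +70.625° + (-19.362°)/2 = +70.625° − 9.681° = +60.944°.

+60.944°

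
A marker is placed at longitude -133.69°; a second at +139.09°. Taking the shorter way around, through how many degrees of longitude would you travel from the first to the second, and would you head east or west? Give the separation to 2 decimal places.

Raw difference: 139.09 − -133.69 = 272.78°.
Normalise into (−180°, 180°]: 272.78° − 360° = -87.22°.
Negative ⇒ the second point lies to the west; separation 87.22°.

87.22° west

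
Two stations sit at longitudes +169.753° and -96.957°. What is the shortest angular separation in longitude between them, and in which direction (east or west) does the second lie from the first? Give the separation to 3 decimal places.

Raw difference: -96.957 − 169.753 = -266.71°.
Normalise into (−180°, 180°]: -266.71° + 360° = 93.29°.
Positive ⇒ the second point lies to the east; separation 93.290°.

93.290° east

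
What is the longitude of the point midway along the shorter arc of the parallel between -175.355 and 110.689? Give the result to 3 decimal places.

+147.667°

Signed shortest Δλ from -175.355° to +110.689° is -73.956°.
Midpoint longitude = -175.355° + (-73.956°)/2 = -175.355° − 36.978° = -212.333°.
Normalise into (−180°, 180°]: +147.667°.
(The naïve average (-175.355 + +110.689)/2 = -32.333° is on the wrong side of the globe.)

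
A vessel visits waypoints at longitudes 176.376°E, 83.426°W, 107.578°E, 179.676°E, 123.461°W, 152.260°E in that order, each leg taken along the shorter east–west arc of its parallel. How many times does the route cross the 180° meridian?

4

Leg 1: +176.376° → -83.426°, shortest Δλ = 100.198° (east) — crosses 180°.
Leg 2: -83.426° → +107.578°, shortest Δλ = -168.996° (west) — crosses 180°.
Leg 3: +107.578° → +179.676°, shortest Δλ = 72.098° (east) — does not cross 180°.
Leg 4: +179.676° → -123.461°, shortest Δλ = 56.863° (east) — crosses 180°.
Leg 5: -123.461° → +152.260°, shortest Δλ = -84.279° (west) — crosses 180°.
Total crossings: 4.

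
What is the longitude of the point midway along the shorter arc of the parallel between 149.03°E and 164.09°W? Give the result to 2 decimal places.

172.47°E

Signed shortest Δλ from +149.03° to -164.09° is +46.88°.
Midpoint longitude = +149.03° + (+46.88°)/2 = +149.03° + 23.44° = +172.47°.
(The naïve average (+149.03 + -164.09)/2 = -7.53° is on the wrong side of the globe.)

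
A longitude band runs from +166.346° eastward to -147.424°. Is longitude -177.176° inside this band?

Yes

Band width going east from +166.346° to -147.424°: ((-147.424 − 166.346) mod 360) = 46.230°.
Offset of -177.176° east of the west edge: ((-177.176 − 166.346) mod 360) = 16.478°.
16.478° ≤ 46.230° ⇒ inside.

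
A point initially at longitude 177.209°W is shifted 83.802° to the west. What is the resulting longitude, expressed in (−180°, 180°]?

98.989°E

Start at -177.209°; shift −83.802° → -261.011°.
-261.011° lies outside (−180°, 180°]; add 360° → +98.989°.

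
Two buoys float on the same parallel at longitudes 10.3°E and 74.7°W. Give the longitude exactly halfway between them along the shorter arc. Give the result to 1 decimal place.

Signed shortest Δλ from +10.3° to -74.7° is -85.0°.
Midpoint longitude = +10.3° + (-85.0°)/2 = +10.3° − 42.5° = -32.2°.

32.2°W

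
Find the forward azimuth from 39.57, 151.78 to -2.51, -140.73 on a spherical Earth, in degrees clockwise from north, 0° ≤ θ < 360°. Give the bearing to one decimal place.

106.7°

Δλ = -140.73 − 151.78 = -292.51°; wrapped into (−180°, 180°]: 67.49°.
θ = atan2( sin Δλ · cos φ₂ , cos φ₁ · sin φ₂ − sin φ₁ · cos φ₂ · cos Δλ )
  = atan2(0.92293, -0.27740) = 106.729° → normalised to [0°, 360°): 106.729°.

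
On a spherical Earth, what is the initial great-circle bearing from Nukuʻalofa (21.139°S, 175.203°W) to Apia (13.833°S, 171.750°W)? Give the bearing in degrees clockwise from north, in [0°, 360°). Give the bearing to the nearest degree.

25°

Δλ = -171.750 − -175.203 = 3.453°.
θ = atan2( sin Δλ · cos φ₂ , cos φ₁ · sin φ₂ − sin φ₁ · cos φ₂ · cos Δλ )
  = atan2(0.05848, 0.12653) = 24.806° → normalised to [0°, 360°): 24.806°.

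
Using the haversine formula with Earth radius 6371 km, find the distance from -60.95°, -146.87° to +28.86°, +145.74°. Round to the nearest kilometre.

Δλ = 145.74 − -146.87 = 292.61°; wrapped into (−180°, 180°]: -67.39°.
Δφ = 28.86 − -60.95 = 89.81°.
a = sin²(Δφ/2) + cos φ₁ · cos φ₂ · sin²(Δλ/2) = 0.629227.
c = 2·atan2(√a, √(1−a)) = 1.83222 rad → d = 6371·c ≈ 11673.05 km.

11673 km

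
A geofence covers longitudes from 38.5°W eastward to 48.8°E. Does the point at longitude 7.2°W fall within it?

Band width going east from -38.5° to +48.8°: ((48.8 − -38.5) mod 360) = 87.3°.
Offset of -7.2° east of the west edge: ((-7.2 − -38.5) mod 360) = 31.3°.
31.3° ≤ 87.3° ⇒ inside.

Yes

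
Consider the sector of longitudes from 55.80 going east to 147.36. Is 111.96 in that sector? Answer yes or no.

Band width going east from +55.80° to +147.36°: ((147.36 − 55.80) mod 360) = 91.56°.
Offset of +111.96° east of the west edge: ((111.96 − 55.80) mod 360) = 56.16°.
56.16° ≤ 91.56° ⇒ inside.

Yes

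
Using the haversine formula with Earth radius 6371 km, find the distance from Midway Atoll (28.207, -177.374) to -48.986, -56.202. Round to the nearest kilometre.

14566 km

Δλ = -56.202 − -177.374 = 121.172°.
Δφ = -48.986 − 28.207 = -77.193°.
a = sin²(Δφ/2) + cos φ₁ · cos φ₂ · sin²(Δλ/2) = 0.827992.
c = 2·atan2(√a, √(1−a)) = 2.28628 rad → d = 6371·c ≈ 14565.90 km.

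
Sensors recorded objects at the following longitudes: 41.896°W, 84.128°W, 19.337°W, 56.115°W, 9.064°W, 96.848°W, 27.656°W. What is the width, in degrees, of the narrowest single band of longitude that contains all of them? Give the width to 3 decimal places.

87.784°

Sort the longitudes: -96.848°, -84.128°, -56.115°, -41.896°, -27.656°, -19.337°, -9.064°.
Eastward gaps between consecutive values (wrapping around): 12.720°, 28.013°, 14.219°, 14.240°, 8.319°, 10.273°, 272.216°.
Largest gap = 272.216° ⇒ minimal covering band is its complement: 360° − 272.216° = 87.784°.
Band runs from -96.848° eastward to -9.064°.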